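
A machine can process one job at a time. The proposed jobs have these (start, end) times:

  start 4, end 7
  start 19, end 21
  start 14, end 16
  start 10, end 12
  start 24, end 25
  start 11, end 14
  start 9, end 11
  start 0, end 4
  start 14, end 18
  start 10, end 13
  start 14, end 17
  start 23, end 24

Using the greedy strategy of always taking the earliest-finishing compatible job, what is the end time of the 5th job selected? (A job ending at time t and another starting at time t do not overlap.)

Order by finish time; keep every interval that doesn't clash with the previous kept one.
Sorted by end: (0,4)  (4,7)  (9,11)  (10,12)  (10,13)  (11,14)  (14,16)  (14,17)  (14,18)  (19,21)  (23,24)  (24,25)
take (0,4); take (4,7); take (9,11); take (11,14); take (14,16); take (19,21); take (23,24); take (24,25).
Selected: (0,4) (4,7) (9,11) (11,14) (14,16) (19,21) (23,24) (24,25)

16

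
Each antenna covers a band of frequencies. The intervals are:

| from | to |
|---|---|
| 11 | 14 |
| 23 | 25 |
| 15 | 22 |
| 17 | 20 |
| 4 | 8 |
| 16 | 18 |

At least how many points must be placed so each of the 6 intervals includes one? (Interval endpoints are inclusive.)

Sort by right endpoint; whenever an interval is uncovered, place a point at its right end.
Sorted: [4,8] [11,14] [16,18] [17,20] [15,22] [23,25]
{[4,8]} hit by 8; {[11,14]} hit by 14; {[16,18],[17,20],[15,22]} hit by 18; {[23,25]} hit by 25.
Points: 8, 14, 18, 25 (4 total).

4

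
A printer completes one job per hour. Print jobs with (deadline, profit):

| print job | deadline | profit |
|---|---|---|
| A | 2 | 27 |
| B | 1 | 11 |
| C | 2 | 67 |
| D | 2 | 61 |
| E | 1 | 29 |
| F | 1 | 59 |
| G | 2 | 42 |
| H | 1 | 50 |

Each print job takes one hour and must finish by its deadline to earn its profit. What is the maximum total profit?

Take jobs in profit order; each goes to the latest open slot no later than its deadline.
By profit: C(d2,67), D(d2,61), F(d1,59), H(d1,50), G(d2,42), E(d1,29), A(d2,27), B(d1,11)
C→slot 2; D→slot 1; F skipped; H skipped; G skipped; E skipped; A skipped; B skipped.
Profit = 61 + 67 = 128

128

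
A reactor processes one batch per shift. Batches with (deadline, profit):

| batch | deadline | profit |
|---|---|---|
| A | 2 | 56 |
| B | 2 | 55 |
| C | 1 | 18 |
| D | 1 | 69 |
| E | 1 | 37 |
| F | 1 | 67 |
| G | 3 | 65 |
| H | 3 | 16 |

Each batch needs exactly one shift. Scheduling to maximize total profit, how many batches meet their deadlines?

3

Profit order: D=69 F=67 G=65 A=56 B=55 E=37 C=18 H=16
Assign: D→slot 1, F skipped, G→slot 3, A→slot 2, B skipped, E skipped, C skipped, H skipped.
Slots: [1:D] [2:A] [3:G]
3 of 8 scheduled.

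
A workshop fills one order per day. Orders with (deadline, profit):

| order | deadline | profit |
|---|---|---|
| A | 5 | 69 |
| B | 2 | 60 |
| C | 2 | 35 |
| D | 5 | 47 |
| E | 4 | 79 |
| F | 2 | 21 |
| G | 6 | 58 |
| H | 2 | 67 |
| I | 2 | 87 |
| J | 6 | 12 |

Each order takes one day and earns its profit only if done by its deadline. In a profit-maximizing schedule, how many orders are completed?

Take jobs in profit order; each goes to the latest open slot no later than its deadline.
By profit: I(d2,87), E(d4,79), A(d5,69), H(d2,67), B(d2,60), G(d6,58), D(d5,47), C(d2,35), F(d2,21), J(d6,12)
I→slot 2; E→slot 4; A→slot 5; H→slot 1; B skipped; G→slot 6; D→slot 3; C skipped; F skipped; J skipped.
6 of 10 scheduled.

6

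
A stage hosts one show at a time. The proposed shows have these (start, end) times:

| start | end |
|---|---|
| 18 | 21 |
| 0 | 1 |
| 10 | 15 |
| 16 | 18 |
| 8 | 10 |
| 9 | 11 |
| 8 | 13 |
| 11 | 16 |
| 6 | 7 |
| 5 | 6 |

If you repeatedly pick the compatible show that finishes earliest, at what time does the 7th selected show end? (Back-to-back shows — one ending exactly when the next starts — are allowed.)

21

Order by finish time; keep every interval that doesn't clash with the previous kept one.
By end time: (0,1), (5,6), (6,7), (8,10), (9,11), (8,13), (10,15), (11,16), (16,18), (18,21).
Pick (0,1); next start ≥ 1 → (5,6); next start ≥ 6 → (6,7); next start ≥ 7 → (8,10); next start ≥ 10 → (10,15); next start ≥ 15 → (16,18); next start ≥ 18 → (18,21).
Selected: (0,1) (5,6) (6,7) (8,10) (10,15) (16,18) (18,21)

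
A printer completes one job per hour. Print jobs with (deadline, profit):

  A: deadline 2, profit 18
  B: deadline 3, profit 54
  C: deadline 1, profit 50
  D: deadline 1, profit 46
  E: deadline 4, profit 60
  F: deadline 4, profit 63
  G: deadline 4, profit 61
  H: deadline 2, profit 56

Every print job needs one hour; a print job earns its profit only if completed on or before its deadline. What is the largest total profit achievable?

By profit: F(d4,63), G(d4,61), E(d4,60), H(d2,56), B(d3,54), C(d1,50), D(d1,46), A(d2,18)
F→slot 4; G→slot 3; E→slot 2; H→slot 1; B skipped; C skipped; D skipped; A skipped.
Profit = 56 + 60 + 61 + 63 = 240

240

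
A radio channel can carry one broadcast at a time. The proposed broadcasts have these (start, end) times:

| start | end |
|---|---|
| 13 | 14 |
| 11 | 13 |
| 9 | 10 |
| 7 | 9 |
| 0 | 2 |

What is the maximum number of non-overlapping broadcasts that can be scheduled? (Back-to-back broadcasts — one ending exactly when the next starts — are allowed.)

5

Order by finish time; keep every interval that doesn't clash with the previous kept one.
Sorted by end: (0,2)  (7,9)  (9,10)  (11,13)  (13,14)
take (0,2); take (7,9); take (9,10); take (11,13); take (13,14).
Selected 5 broadcasts.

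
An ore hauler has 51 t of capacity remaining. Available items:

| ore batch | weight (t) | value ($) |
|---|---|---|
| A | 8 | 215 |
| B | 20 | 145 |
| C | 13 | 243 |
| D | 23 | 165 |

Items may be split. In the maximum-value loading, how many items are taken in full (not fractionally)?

3

Order: A (215/8=26.88) > C (243/13=18.69) > B (145/20=7.25) > D (165/23=7.17)
Fill: take A (8 @ 215) → take C (13 @ 243) → take B (20 @ 145) → take 10/23 of D → 71.74; 51/51 used.
3 item(s) taken whole; one partial (take 10/23 of D).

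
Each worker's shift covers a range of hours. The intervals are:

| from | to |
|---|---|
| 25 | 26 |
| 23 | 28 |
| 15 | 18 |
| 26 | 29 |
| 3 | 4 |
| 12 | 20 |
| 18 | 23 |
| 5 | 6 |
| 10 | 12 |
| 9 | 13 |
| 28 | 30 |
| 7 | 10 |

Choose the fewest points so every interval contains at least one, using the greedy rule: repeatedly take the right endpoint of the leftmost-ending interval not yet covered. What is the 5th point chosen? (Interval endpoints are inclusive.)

26

Process intervals by earliest right end; each time one isn't hit yet, stab at its right endpoint.
Sorted: [3,4] [5,6] [7,10] [10,12] [9,13] [15,18] [12,20] [18,23] [25,26] [23,28] [26,29] [28,30]
{[3,4]} hit by 4; {[5,6]} hit by 6; {[7,10],[10,12],[9,13]} hit by 10; {[15,18],[12,20],[18,23]} hit by 18; {[25,26],[23,28],[26,29]} hit by 26; {[28,30]} hit by 30.
Points: 4, 6, 10, 18, 26, 30 (6 total).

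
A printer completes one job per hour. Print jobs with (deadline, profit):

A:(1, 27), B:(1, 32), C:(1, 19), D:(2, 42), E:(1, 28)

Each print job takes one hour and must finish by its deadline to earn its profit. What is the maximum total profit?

74

Take jobs in profit order; each goes to the latest open slot no later than its deadline.
By profit: D(d2,42), B(d1,32), E(d1,28), A(d1,27), C(d1,19)
D→slot 2; B→slot 1; E skipped; A skipped; C skipped.
Profit = 32 + 42 = 74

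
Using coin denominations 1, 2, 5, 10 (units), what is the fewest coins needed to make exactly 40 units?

4

40 − 4×10→0
Total coins = 4 = 4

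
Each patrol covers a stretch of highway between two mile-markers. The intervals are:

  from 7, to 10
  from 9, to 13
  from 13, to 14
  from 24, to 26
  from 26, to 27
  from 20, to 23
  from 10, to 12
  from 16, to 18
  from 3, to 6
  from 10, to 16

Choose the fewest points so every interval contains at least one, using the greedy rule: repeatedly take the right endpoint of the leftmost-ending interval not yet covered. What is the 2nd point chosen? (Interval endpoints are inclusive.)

10

Sorted: [3,6] [7,10] [10,12] [9,13] [13,14] [10,16] [16,18] [20,23] [24,26] [26,27]
{[3,6]} hit by 6; {[7,10],[10,12],[9,13]} hit by 10; {[13,14],[10,16]} hit by 14; {[16,18]} hit by 18; {[20,23]} hit by 23; {[24,26],[26,27]} hit by 26.
Points: 6, 10, 14, 18, 23, 26 (6 total).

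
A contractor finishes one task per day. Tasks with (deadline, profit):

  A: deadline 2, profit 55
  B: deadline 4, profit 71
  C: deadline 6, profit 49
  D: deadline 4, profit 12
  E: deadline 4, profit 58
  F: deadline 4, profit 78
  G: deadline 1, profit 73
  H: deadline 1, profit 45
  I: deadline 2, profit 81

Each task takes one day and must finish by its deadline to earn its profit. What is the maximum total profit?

352

Take jobs in profit order; each goes to the latest open slot no later than its deadline.
By profit: I(d2,81), F(d4,78), G(d1,73), B(d4,71), E(d4,58), A(d2,55), C(d6,49), H(d1,45), D(d4,12)
I→slot 2; F→slot 4; G→slot 1; B→slot 3; E skipped; A skipped; C→slot 6; H skipped; D skipped.
Profit = 73 + 81 + 71 + 78 + 49 = 352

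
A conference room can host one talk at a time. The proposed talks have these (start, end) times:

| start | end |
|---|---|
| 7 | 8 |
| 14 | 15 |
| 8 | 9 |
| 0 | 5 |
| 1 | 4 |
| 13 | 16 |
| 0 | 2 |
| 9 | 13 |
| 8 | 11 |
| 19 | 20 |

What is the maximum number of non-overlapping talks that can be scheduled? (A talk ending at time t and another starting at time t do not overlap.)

Order by finish time; keep every interval that doesn't clash with the previous kept one.
Sorted by end: (0,2)  (1,4)  (0,5)  (7,8)  (8,9)  (8,11)  (9,13)  (14,15)  (13,16)  (19,20)
take (0,2); take (7,8); take (8,9); take (9,13); take (14,15); skip (13,16); take (19,20).
Selected 6 talks.

6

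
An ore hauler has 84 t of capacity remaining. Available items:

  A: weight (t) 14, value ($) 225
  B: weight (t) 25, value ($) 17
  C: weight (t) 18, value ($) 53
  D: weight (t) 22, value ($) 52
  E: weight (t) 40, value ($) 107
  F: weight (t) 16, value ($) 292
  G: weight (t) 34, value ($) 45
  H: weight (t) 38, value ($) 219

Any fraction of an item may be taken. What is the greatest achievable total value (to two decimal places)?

783.11

Sort by value per unit weight and fill in that order.
Order: F (292/16=18.25) > A (225/14=16.07) > H (219/38=5.76) > C (53/18=2.94) > E (107/40=2.67) > D (52/22=2.36) > G (45/34=1.32) > B (17/25=0.68)
Fill: take F (16 @ 292) → take A (14 @ 225) → take H (38 @ 219) → take 16/18 of C → 47.11; 84/84 used.
Total value = 783.11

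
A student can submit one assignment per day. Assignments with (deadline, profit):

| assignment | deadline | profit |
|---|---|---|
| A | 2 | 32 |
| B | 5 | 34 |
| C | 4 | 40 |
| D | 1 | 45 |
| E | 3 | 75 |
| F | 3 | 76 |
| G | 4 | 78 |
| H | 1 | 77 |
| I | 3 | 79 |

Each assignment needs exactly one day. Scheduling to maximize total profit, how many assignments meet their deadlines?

5

Take jobs in profit order; each goes to the latest open slot no later than its deadline.
By profit: I(d3,79), G(d4,78), H(d1,77), F(d3,76), E(d3,75), D(d1,45), C(d4,40), B(d5,34), A(d2,32)
I→slot 3; G→slot 4; H→slot 1; F→slot 2; E skipped; D skipped; C skipped; B→slot 5; A skipped.
5 of 9 scheduled.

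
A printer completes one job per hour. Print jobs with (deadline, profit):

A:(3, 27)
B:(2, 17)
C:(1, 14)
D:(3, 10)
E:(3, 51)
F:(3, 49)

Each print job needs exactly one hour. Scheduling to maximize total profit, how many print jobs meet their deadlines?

By profit: E(d3,51), F(d3,49), A(d3,27), B(d2,17), C(d1,14), D(d3,10)
E→slot 3; F→slot 2; A→slot 1; B skipped; C skipped; D skipped.
3 of 6 scheduled.

3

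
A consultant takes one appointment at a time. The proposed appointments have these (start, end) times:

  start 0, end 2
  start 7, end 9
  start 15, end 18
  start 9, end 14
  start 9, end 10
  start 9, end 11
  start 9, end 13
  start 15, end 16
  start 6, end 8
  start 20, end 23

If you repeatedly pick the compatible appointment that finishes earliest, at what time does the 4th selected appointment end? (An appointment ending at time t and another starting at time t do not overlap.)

Order by finish time; keep every interval that doesn't clash with the previous kept one.
By end time: (0,2), (6,8), (7,9), (9,10), (9,11), (9,13), (9,14), (15,16), (15,18), (20,23).
Pick (0,2); next start ≥ 2 → (6,8); next start ≥ 8 → (9,10); next start ≥ 10 → (15,16); next start ≥ 16 → (20,23).
Selected: (0,2) (6,8) (9,10) (15,16) (20,23)

16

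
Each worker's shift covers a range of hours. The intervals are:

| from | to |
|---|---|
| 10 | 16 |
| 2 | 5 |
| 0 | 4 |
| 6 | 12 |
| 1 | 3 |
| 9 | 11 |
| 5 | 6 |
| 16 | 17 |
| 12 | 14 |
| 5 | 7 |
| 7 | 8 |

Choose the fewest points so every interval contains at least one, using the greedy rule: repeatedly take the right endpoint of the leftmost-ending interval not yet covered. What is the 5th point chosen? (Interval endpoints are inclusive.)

Sorted: [1,3] [0,4] [2,5] [5,6] [5,7] [7,8] [9,11] [6,12] [12,14] [10,16] [16,17]
{[1,3],[0,4],[2,5]} hit by 3; {[5,6],[5,7]} hit by 6; {[7,8]} hit by 8; {[9,11],[6,12]} hit by 11; {[12,14],[10,16]} hit by 14; {[16,17]} hit by 17.
Points: 3, 6, 8, 11, 14, 17 (6 total).

14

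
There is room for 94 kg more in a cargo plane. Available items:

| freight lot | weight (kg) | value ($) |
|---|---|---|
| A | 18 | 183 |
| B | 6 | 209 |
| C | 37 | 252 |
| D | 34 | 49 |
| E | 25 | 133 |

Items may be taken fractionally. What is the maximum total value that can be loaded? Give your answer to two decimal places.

Sort by value per unit weight and fill in that order.
Order: B (209/6=34.83) > A (183/18=10.17) > C (252/37=6.81) > E (133/25=5.32) > D (49/34=1.44)
Fill: take B (6 @ 209) → take A (18 @ 183) → take C (37 @ 252) → take E (25 @ 133) → take 8/34 of D → 11.53; 94/94 used.
Total value = 788.53

788.53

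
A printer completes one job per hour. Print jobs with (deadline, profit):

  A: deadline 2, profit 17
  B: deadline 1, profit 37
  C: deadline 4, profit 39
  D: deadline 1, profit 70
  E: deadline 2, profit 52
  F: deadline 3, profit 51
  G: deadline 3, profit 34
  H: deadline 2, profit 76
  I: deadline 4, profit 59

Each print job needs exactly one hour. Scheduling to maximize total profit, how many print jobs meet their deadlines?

Take jobs in profit order; each goes to the latest open slot no later than its deadline.
By profit: H(d2,76), D(d1,70), I(d4,59), E(d2,52), F(d3,51), C(d4,39), B(d1,37), G(d3,34), A(d2,17)
H→slot 2; D→slot 1; I→slot 4; E skipped; F→slot 3; C skipped; B skipped; G skipped; A skipped.
4 of 9 scheduled.

4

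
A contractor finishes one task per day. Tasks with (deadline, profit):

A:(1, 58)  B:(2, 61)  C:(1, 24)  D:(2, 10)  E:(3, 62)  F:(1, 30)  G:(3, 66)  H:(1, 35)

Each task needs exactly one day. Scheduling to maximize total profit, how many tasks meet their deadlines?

3

Take jobs in profit order; each goes to the latest open slot no later than its deadline.
Profit order: G=66 E=62 B=61 A=58 H=35 F=30 C=24 D=10
Assign: G→slot 3, E→slot 2, B→slot 1, A skipped, H skipped, F skipped, C skipped, D skipped.
Slots: [1:B] [2:E] [3:G]
3 of 8 scheduled.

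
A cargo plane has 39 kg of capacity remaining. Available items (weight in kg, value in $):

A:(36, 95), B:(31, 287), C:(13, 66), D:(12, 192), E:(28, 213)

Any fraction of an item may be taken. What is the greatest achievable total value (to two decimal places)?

Sort by value per unit weight and fill in that order.
Ratios (sorted): D 16.00, B 9.26, E 7.61, C 5.08, A 2.64
take D (12 @ 192); take 27/31 of B → 249.97. Capacity used 39/39.
Total value = 441.97

441.97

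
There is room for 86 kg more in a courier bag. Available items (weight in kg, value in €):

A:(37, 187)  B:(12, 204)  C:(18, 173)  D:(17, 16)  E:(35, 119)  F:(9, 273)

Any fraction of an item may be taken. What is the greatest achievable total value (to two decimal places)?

Sort by value per unit weight and fill in that order.
Order: F (273/9=30.33) > B (204/12=17.00) > C (173/18=9.61) > A (187/37=5.05) > E (119/35=3.40) > D (16/17=0.94)
Fill: take F (9 @ 273) → take B (12 @ 204) → take C (18 @ 173) → take A (37 @ 187) → take 10/35 of E → 34.00; 86/86 used.
Total value = 871.00

871.00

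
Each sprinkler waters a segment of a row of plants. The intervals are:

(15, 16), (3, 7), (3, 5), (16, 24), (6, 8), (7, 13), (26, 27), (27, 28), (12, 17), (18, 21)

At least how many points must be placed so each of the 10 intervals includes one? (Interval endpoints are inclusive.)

Sorted: [3,5] [3,7] [6,8] [7,13] [15,16] [12,17] [18,21] [16,24] [26,27] [27,28]
{[3,5],[3,7]} hit by 5; {[6,8],[7,13]} hit by 8; {[15,16],[12,17]} hit by 16; {[18,21],[16,24]} hit by 21; {[26,27],[27,28]} hit by 27.
Points: 5, 8, 16, 21, 27 (5 total).

5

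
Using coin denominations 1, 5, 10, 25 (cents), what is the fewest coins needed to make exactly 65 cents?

Use the largest denomination that fits, subtract, and repeat.
65 − 2×25→15 − 1×10→5 − 1×5→0
Total coins = 2 + 1 + 1 = 4

4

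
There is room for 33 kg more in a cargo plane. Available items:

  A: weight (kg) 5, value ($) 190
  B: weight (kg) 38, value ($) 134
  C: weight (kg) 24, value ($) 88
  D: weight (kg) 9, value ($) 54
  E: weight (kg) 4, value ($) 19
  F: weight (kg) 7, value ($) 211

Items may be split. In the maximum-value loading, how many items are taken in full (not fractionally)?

Order: A (190/5=38.00) > F (211/7=30.14) > D (54/9=6.00) > E (19/4=4.75) > C (88/24=3.67) > B (134/38=3.53)
Fill: take A (5 @ 190) → take F (7 @ 211) → take D (9 @ 54) → take E (4 @ 19) → take 8/24 of C → 29.33; 33/33 used.
4 item(s) taken whole; one partial (take 8/24 of C).

4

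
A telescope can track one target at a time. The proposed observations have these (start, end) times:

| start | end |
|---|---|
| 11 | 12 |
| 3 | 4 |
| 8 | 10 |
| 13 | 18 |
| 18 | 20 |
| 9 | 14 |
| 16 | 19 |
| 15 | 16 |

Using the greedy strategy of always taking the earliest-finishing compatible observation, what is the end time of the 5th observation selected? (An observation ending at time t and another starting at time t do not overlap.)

Sorted by end: (3,4)  (8,10)  (11,12)  (9,14)  (15,16)  (13,18)  (16,19)  (18,20)
take (3,4); take (8,10); take (11,12); take (15,16); take (16,19); skip (18,20).
Selected: (3,4) (8,10) (11,12) (15,16) (16,19)

19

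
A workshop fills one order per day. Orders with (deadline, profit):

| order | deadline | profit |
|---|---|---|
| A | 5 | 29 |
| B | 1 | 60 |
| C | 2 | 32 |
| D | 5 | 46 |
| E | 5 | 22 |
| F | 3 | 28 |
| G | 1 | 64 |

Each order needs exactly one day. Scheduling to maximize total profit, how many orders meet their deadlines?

5

Profit order: G=64 B=60 D=46 C=32 A=29 F=28 E=22
Assign: G→slot 1, B skipped, D→slot 5, C→slot 2, A→slot 4, F→slot 3, E skipped.
Slots: [1:G] [2:C] [3:F] [4:A] [5:D]
5 of 7 scheduled.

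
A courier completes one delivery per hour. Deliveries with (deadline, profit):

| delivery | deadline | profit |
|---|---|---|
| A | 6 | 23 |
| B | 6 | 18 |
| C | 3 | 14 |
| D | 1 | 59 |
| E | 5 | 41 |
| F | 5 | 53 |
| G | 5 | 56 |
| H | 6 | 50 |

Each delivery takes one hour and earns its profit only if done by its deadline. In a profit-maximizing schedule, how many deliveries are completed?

6

Take jobs in profit order; each goes to the latest open slot no later than its deadline.
By profit: D(d1,59), G(d5,56), F(d5,53), H(d6,50), E(d5,41), A(d6,23), B(d6,18), C(d3,14)
D→slot 1; G→slot 5; F→slot 4; H→slot 6; E→slot 3; A→slot 2; B skipped; C skipped.
6 of 8 scheduled.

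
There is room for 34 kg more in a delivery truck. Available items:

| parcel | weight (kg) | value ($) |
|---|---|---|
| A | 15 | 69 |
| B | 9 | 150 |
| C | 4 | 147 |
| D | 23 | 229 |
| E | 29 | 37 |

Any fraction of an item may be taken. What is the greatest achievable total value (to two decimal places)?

506.09

Ratios (sorted): C 36.75, B 16.67, D 9.96, A 4.60, E 1.28
take C (4 @ 147); take B (9 @ 150); take 21/23 of D → 209.09. Capacity used 34/34.
Total value = 506.09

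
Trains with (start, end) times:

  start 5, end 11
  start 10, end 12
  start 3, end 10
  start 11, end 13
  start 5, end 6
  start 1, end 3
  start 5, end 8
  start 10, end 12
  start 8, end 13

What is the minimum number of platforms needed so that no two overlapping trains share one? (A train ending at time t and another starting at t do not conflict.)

4

Count concurrent intervals with a sweep; the peak is the room count.
Events (time:±→running): 1:+→1 3:-→0 3:+→1 5:+→2 5:+→3 5:+→4 … peak 4.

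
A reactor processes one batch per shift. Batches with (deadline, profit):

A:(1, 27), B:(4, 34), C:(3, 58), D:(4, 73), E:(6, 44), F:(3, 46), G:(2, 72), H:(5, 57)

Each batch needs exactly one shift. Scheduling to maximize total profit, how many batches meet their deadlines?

6

By profit: D(d4,73), G(d2,72), C(d3,58), H(d5,57), F(d3,46), E(d6,44), B(d4,34), A(d1,27)
D→slot 4; G→slot 2; C→slot 3; H→slot 5; F→slot 1; E→slot 6; B skipped; A skipped.
6 of 8 scheduled.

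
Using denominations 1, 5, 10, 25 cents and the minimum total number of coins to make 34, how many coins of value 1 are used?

Greedy: take as many of the largest coin as possible, then repeat with the remainder.
34 − 1×25→9 − 1×5→4 − 4×1→0
Count of 1: 4

4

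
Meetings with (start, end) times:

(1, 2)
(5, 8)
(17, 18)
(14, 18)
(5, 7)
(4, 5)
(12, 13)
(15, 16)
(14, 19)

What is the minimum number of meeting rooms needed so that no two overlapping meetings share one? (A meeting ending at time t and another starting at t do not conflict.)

The answer is the maximum number of intervals overlapping at any instant.
starts: [1, 4, 5, 5, 12, 14, 14, 15, 17]
ends:   [2, 5, 7, 8, 13, 16, 18, 18, 19]
s1→1 e2→0 s4→1 e5→0 s5→1 s5→2 e7→1 e8→0 s12→1 e13→0 s14→1 s14→2 s15→3  — peak 3.

3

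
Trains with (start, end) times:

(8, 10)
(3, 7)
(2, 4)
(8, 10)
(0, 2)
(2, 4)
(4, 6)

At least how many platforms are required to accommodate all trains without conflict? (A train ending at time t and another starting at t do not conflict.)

3

starts: [0, 2, 2, 3, 4, 8, 8]
ends:   [2, 4, 4, 6, 7, 10, 10]
s0→1 e2→0 s2→1 s2→2 s3→3  — peak 3.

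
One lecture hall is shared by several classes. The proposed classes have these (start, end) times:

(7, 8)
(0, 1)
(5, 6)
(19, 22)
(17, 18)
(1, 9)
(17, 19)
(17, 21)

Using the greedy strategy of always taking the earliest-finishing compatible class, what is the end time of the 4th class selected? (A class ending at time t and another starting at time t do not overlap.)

Sorted by end: (0,1)  (5,6)  (7,8)  (1,9)  (17,18)  (17,19)  (17,21)  (19,22)
take (0,1); take (5,6); take (7,8); take (17,18); skip (17,19); take (19,22).
Selected: (0,1) (5,6) (7,8) (17,18) (19,22)

18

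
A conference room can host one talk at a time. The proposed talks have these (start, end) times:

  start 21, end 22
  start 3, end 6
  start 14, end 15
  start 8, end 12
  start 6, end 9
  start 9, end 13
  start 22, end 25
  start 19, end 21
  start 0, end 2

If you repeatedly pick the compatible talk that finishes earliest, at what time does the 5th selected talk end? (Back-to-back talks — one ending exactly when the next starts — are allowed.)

Sort by end time and greedily take each interval whose start is ≥ the last chosen end.
By end time: (0,2), (3,6), (6,9), (8,12), (9,13), (14,15), (19,21), (21,22), (22,25).
Pick (0,2); next start ≥ 2 → (3,6); next start ≥ 6 → (6,9); next start ≥ 9 → (9,13); next start ≥ 13 → (14,15); next start ≥ 15 → (19,21); next start ≥ 21 → (21,22); next start ≥ 22 → (22,25).
Selected: (0,2) (3,6) (6,9) (9,13) (14,15) (19,21) (21,22) (22,25)

15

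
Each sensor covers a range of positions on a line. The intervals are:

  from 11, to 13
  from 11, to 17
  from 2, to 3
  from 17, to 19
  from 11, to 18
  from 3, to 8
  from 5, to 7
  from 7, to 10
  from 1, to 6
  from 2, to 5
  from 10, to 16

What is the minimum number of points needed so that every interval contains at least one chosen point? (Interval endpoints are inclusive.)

Process intervals by earliest right end; each time one isn't hit yet, stab at its right endpoint.
Sorted: [2,3] [2,5] [1,6] [5,7] [3,8] [7,10] [11,13] [10,16] [11,17] [11,18] [17,19]
{[2,3],[2,5],[1,6]} hit by 3; {[5,7],[3,8],[7,10]} hit by 7; {[11,13],[10,16],[11,17],[11,18]} hit by 13; {[17,19]} hit by 19.
Points: 3, 7, 13, 19 (4 total).

4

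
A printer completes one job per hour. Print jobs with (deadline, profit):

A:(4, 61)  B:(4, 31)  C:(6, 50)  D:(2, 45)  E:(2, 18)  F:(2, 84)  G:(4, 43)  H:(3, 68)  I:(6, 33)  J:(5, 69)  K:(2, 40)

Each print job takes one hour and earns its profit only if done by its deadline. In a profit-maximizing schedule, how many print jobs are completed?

Sort by profit descending; place each in the latest free slot ≤ its deadline.
By profit: F(d2,84), J(d5,69), H(d3,68), A(d4,61), C(d6,50), D(d2,45), G(d4,43), K(d2,40), I(d6,33), B(d4,31), E(d2,18)
F→slot 2; J→slot 5; H→slot 3; A→slot 4; C→slot 6; D→slot 1; G skipped; K skipped; I skipped; B skipped; E skipped.
6 of 11 scheduled.

6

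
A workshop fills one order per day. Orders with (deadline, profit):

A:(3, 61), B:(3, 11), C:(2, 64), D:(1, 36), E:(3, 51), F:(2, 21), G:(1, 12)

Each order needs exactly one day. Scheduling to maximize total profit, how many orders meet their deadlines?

Take jobs in profit order; each goes to the latest open slot no later than its deadline.
Profit order: C=64 A=61 E=51 D=36 F=21 G=12 B=11
Assign: C→slot 2, A→slot 3, E→slot 1, D skipped, F skipped, G skipped, B skipped.
Slots: [1:E] [2:C] [3:A]
3 of 7 scheduled.

3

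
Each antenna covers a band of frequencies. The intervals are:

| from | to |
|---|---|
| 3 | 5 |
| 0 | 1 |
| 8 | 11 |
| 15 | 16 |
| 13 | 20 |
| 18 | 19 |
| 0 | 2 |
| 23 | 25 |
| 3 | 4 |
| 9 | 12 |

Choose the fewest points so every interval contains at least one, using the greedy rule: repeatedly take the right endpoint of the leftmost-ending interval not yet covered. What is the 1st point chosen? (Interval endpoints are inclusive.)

1

Process intervals by earliest right end; each time one isn't hit yet, stab at its right endpoint.
By right end: [0,1]  [0,2]  [3,4]  [3,5]  [8,11]  [9,12]  [15,16]  [18,19]  [13,20]  [23,25]
[0,1] uncovered → point at 1; [3,4] uncovered → point at 4; [8,11] uncovered → point at 11; [15,16] uncovered → point at 16; [18,19] uncovered → point at 19; [23,25] uncovered → point at 25.
Points: 1, 4, 11, 16, 19, 25 (6 total).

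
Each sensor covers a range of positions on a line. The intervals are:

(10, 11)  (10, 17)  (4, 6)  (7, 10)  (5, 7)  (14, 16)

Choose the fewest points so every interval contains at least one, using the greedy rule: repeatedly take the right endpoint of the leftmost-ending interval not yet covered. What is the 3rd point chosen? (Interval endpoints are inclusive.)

Sort by right endpoint; whenever an interval is uncovered, place a point at its right end.
Sorted: [4,6] [5,7] [7,10] [10,11] [14,16] [10,17]
{[4,6],[5,7]} hit by 6; {[7,10],[10,11]} hit by 10; {[14,16],[10,17]} hit by 16.
Points: 6, 10, 16 (3 total).

16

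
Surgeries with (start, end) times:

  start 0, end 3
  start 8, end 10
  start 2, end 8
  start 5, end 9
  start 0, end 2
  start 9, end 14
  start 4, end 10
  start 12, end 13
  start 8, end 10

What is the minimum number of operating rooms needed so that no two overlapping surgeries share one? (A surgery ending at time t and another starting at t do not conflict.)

Count concurrent intervals with a sweep; the peak is the room count.
starts: [0, 0, 2, 4, 5, 8, 8, 9, 12]
ends:   [2, 3, 8, 9, 10, 10, 10, 13, 14]
s0→1 s0→2 e2→1 s2→2 e3→1 s4→2 s5→3 e8→2 s8→3 s8→4  — peak 4.

4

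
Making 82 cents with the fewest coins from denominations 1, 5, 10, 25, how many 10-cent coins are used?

82 = 3×25 + 1×5 + 2×1
Count of 10: 0

0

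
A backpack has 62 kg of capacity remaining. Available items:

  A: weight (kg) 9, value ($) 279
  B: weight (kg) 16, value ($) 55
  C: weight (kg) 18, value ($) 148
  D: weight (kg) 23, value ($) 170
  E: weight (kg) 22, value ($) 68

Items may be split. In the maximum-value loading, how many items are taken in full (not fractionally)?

Ratios (sorted): A 31.00, C 8.22, D 7.39, B 3.44, E 3.09
take A (9 @ 279); take C (18 @ 148); take D (23 @ 170); take 12/16 of B → 41.25. Capacity used 62/62.
3 item(s) taken whole; one partial (take 12/16 of B).

3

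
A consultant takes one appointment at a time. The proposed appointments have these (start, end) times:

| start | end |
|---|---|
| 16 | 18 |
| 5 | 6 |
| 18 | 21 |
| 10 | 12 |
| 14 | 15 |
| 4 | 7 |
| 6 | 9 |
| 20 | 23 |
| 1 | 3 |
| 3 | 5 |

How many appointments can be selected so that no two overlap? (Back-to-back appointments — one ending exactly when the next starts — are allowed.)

8

By end time: (1,3), (3,5), (5,6), (4,7), (6,9), (10,12), (14,15), (16,18), (18,21), (20,23).
Pick (1,3); next start ≥ 3 → (3,5); next start ≥ 5 → (5,6); next start ≥ 6 → (6,9); next start ≥ 9 → (10,12); next start ≥ 12 → (14,15); next start ≥ 15 → (16,18); next start ≥ 18 → (18,21).
Selected 8 appointments.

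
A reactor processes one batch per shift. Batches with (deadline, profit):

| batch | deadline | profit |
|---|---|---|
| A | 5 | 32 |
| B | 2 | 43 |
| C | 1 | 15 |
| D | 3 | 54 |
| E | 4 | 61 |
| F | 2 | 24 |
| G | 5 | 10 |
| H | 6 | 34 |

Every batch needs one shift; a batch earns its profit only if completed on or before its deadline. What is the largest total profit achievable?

248

Sort by profit descending; place each in the latest free slot ≤ its deadline.
By profit: E(d4,61), D(d3,54), B(d2,43), H(d6,34), A(d5,32), F(d2,24), C(d1,15), G(d5,10)
E→slot 4; D→slot 3; B→slot 2; H→slot 6; A→slot 5; F→slot 1; C skipped; G skipped.
Profit = 24 + 43 + 54 + 61 + 32 + 34 = 248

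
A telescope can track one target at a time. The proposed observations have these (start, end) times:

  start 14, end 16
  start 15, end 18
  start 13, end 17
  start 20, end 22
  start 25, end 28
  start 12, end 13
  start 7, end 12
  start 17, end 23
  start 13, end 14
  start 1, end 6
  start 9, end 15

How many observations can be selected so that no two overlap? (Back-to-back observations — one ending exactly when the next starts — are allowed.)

Sort by end time and greedily take each interval whose start is ≥ the last chosen end.
By end time: (1,6), (7,12), (12,13), (13,14), (9,15), (14,16), (13,17), (15,18), (20,22), (17,23), (25,28).
Pick (1,6); next start ≥ 6 → (7,12); next start ≥ 12 → (12,13); next start ≥ 13 → (13,14); next start ≥ 14 → (14,16); next start ≥ 16 → (20,22); next start ≥ 22 → (25,28).
Selected 7 observations.

7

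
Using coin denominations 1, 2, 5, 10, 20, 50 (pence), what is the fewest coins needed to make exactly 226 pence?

7

226 = 4×50 + 1×20 + 1×5 + 1×1
Total coins = 4 + 1 + 1 + 1 = 7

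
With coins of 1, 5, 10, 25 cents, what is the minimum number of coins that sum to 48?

6

Use the largest denomination that fits, subtract, and repeat.
48 − 1×25→23 − 2×10→3 − 3×1→0
Total coins = 1 + 2 + 3 = 6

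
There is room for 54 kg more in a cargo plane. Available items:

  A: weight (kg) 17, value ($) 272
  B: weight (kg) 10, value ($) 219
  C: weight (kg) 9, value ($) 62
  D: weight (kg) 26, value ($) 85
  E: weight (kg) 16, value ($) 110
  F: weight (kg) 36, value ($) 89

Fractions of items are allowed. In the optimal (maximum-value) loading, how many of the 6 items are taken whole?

Sort by value per unit weight and fill in that order.
Order: B (219/10=21.90) > A (272/17=16.00) > C (62/9=6.89) > E (110/16=6.88) > D (85/26=3.27) > F (89/36=2.47)
Fill: take B (10 @ 219) → take A (17 @ 272) → take C (9 @ 62) → take E (16 @ 110) → take 2/26 of D → 6.54; 54/54 used.
4 item(s) taken whole; one partial (take 2/26 of D).

4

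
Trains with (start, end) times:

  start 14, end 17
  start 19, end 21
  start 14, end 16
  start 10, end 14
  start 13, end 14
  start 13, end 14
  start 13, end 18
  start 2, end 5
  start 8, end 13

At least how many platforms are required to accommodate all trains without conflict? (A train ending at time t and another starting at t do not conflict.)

starts: [2, 8, 10, 13, 13, 13, 14, 14, 19]
ends:   [5, 13, 14, 14, 14, 16, 17, 18, 21]
s2→1 e5→0 s8→1 s10→2 e13→1 s13→2 s13→3 s13→4  — peak 4.

4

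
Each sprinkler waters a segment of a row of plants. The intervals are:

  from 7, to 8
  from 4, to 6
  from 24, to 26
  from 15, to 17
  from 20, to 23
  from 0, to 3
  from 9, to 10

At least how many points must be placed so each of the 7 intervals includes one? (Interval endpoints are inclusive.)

Sort by right endpoint; whenever an interval is uncovered, place a point at its right end.
Sorted: [0,3] [4,6] [7,8] [9,10] [15,17] [20,23] [24,26]
{[0,3]} hit by 3; {[4,6]} hit by 6; {[7,8]} hit by 8; {[9,10]} hit by 10; {[15,17]} hit by 17; {[20,23]} hit by 23; {[24,26]} hit by 26.
Points: 3, 6, 8, 10, 17, 23, 26 (7 total).

7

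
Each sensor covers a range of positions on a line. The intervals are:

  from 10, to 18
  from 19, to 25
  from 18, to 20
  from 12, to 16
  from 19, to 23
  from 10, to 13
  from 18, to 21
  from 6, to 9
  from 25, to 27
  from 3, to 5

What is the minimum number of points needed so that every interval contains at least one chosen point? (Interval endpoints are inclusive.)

Process intervals by earliest right end; each time one isn't hit yet, stab at its right endpoint.
By right end: [3,5]  [6,9]  [10,13]  [12,16]  [10,18]  [18,20]  [18,21]  [19,23]  [19,25]  [25,27]
[3,5] uncovered → point at 5; [6,9] uncovered → point at 9; [10,13] uncovered → point at 13; [18,20] uncovered → point at 20; [25,27] uncovered → point at 27.
Points: 5, 9, 13, 20, 27 (5 total).

5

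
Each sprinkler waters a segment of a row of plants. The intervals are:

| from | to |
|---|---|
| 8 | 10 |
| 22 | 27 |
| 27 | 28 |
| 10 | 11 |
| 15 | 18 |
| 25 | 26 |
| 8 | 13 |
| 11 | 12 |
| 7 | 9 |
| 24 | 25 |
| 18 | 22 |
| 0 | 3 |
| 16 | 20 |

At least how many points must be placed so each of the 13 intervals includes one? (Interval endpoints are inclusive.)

6

Sort by right endpoint; whenever an interval is uncovered, place a point at its right end.
Sorted: [0,3] [7,9] [8,10] [10,11] [11,12] [8,13] [15,18] [16,20] [18,22] [24,25] [25,26] [22,27] [27,28]
{[0,3]} hit by 3; {[7,9],[8,10]} hit by 9; {[10,11],[11,12],[8,13]} hit by 11; {[15,18],[16,20],[18,22]} hit by 18; {[24,25],[25,26],[22,27]} hit by 25; {[27,28]} hit by 28.
Points: 3, 9, 11, 18, 25, 28 (6 total).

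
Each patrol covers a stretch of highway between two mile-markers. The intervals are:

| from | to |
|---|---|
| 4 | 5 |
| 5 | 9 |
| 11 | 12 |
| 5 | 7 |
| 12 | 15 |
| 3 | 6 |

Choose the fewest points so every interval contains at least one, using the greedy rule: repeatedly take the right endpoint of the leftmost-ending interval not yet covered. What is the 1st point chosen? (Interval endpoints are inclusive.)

5

Process intervals by earliest right end; each time one isn't hit yet, stab at its right endpoint.
By right end: [4,5]  [3,6]  [5,7]  [5,9]  [11,12]  [12,15]
[4,5] uncovered → point at 5; [11,12] uncovered → point at 12.
Points: 5, 12 (2 total).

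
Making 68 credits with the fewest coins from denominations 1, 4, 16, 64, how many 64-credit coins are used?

1

Use the largest denomination that fits, subtract, and repeat.
68 − 1×64→4 − 1×4→0
Count of 64: 1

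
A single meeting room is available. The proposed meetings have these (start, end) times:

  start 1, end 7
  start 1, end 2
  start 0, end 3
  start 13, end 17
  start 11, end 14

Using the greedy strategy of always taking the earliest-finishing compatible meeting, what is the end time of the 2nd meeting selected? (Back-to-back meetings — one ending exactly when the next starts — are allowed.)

14

Order by finish time; keep every interval that doesn't clash with the previous kept one.
Sorted by end: (1,2)  (0,3)  (1,7)  (11,14)  (13,17)
take (1,2); skip (0,3); take (11,14); skip (13,17).
Selected: (1,2) (11,14)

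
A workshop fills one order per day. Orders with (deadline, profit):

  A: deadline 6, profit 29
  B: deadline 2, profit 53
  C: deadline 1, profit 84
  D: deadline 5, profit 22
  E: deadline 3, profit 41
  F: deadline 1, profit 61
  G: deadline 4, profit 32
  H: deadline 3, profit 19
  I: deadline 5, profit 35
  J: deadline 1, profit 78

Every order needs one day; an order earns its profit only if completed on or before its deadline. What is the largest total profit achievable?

274

By profit: C(d1,84), J(d1,78), F(d1,61), B(d2,53), E(d3,41), I(d5,35), G(d4,32), A(d6,29), D(d5,22), H(d3,19)
C→slot 1; J skipped; F skipped; B→slot 2; E→slot 3; I→slot 5; G→slot 4; A→slot 6; D skipped; H skipped.
Profit = 84 + 53 + 41 + 32 + 35 + 29 = 274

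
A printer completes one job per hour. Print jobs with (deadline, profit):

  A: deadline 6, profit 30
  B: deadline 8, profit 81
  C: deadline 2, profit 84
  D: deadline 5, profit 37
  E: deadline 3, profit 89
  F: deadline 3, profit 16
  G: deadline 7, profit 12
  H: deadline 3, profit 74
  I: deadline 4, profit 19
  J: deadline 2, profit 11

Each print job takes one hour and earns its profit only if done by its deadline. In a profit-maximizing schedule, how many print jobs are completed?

8

By profit: E(d3,89), C(d2,84), B(d8,81), H(d3,74), D(d5,37), A(d6,30), I(d4,19), F(d3,16), G(d7,12), J(d2,11)
E→slot 3; C→slot 2; B→slot 8; H→slot 1; D→slot 5; A→slot 6; I→slot 4; F skipped; G→slot 7; J skipped.
8 of 10 scheduled.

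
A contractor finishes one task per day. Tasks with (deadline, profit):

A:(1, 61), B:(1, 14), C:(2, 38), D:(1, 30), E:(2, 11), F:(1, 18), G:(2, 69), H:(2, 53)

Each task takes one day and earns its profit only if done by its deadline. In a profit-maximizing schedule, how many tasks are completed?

By profit: G(d2,69), A(d1,61), H(d2,53), C(d2,38), D(d1,30), F(d1,18), B(d1,14), E(d2,11)
G→slot 2; A→slot 1; H skipped; C skipped; D skipped; F skipped; B skipped; E skipped.
2 of 8 scheduled.

2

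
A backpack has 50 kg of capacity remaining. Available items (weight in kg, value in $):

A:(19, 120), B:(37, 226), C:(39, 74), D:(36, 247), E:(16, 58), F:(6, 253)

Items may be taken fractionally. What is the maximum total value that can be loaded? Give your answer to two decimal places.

550.53

Sort by value per unit weight and fill in that order.
Ratios (sorted): F 42.17, D 6.86, A 6.32, B 6.11, E 3.62, C 1.90
take F (6 @ 253); take D (36 @ 247); take 8/19 of A → 50.53. Capacity used 50/50.
Total value = 550.53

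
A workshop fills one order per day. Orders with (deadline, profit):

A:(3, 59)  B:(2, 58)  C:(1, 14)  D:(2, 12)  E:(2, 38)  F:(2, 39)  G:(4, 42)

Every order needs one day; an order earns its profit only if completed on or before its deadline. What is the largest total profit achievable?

By profit: A(d3,59), B(d2,58), G(d4,42), F(d2,39), E(d2,38), C(d1,14), D(d2,12)
A→slot 3; B→slot 2; G→slot 4; F→slot 1; E skipped; C skipped; D skipped.
Profit = 39 + 58 + 59 + 42 = 198

198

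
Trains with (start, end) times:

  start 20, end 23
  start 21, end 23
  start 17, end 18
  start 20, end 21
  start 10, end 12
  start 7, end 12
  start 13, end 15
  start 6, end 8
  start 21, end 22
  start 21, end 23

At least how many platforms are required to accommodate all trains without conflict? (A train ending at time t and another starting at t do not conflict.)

The answer is the maximum number of intervals overlapping at any instant.
Events (time:±→running): 6:+→1 7:+→2 8:-→1 10:+→2 12:-→1 12:-→0 13:+→1 15:-→0 17:+→1 18:-→0 20:+→1 20:+→2 21:-→1 21:+→2 21:+→3 21:+→4 … peak 4.

4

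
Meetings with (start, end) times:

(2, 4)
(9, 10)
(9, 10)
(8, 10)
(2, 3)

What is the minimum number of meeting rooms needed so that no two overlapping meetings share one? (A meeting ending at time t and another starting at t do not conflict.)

3

Count concurrent intervals with a sweep; the peak is the room count.
Events (time:±→running): 2:+→1 2:+→2 3:-→1 4:-→0 8:+→1 9:+→2 9:+→3 … peak 3.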